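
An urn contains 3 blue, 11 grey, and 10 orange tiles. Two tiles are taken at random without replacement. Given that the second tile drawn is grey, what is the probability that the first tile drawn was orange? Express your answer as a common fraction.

P(first=orange and the second tile drawn is grey) = (10/24)·(11/23) = 55/276.
P(the second tile drawn is grey) = Σ over first color = 11/184 + 55/276 + 55/276 = 11/24.
By Bayes, P(first=orange | the second tile drawn is grey) = 55/276 / 11/24 = 10/23 ≈ 0.4348.

10/23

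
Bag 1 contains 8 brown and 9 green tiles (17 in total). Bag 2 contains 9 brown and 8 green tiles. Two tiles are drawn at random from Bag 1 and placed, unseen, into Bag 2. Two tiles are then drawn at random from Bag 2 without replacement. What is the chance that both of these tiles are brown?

Condition on how many of the transferred tiles are brown (from Bag 1: 8 brown of 17; then Bag 2 has 19 total).
  0 brown: C(8,0)C(9,2)/C(17,2) = 9/34; then P = C(9,2)/C(19,2) = 4/19
  1 brown: C(8,1)C(9,1)/C(17,2) = 9/17; then P = C(10,2)/C(19,2) = 5/19
  2 brown: C(8,2)C(9,0)/C(17,2) = 7/34; then P = C(11,2)/C(19,2) = 55/171
P(both brown) = 1519/5814 ≈ 0.2613.

1519/5814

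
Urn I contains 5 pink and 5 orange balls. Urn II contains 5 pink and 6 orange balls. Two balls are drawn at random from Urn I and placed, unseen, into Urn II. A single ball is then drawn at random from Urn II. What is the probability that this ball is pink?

6/13

Condition on how many of the transferred balls are pink (from Urn I: 5 pink of 10; then Urn II has 13 total).
  0 pink: C(5,0)C(5,2)/C(10,2) = 2/9; then P = 5/13
  1 pink: C(5,1)C(5,1)/C(10,2) = 5/9; then P = 6/13
  2 pink: C(5,2)C(5,0)/C(10,2) = 2/9; then P = 7/13
P(pink from Urn II) = 6/13 ≈ 0.4615.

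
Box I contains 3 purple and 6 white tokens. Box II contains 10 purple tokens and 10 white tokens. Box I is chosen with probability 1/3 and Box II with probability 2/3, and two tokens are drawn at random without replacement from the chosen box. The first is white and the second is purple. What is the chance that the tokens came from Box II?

P(E | Box I) = 1/4; P(E | Box II) = 5/19.
P(E) = 1/3·1/4 + 2/3·5/19 = 59/228.
By Bayes' rule, P(Box II | E) = 10/57 / 59/228 = 40/59 ≈ 0.6780.

40/59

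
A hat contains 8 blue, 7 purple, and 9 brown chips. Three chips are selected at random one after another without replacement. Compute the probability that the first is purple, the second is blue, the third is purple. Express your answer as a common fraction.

7/253

Multiply the conditional probability of each draw in order, without replacement, so each draw removes one from its color and from the total.
P = (7/24) · (8/23) · (6/22) = 7/253 ≈ 0.0277.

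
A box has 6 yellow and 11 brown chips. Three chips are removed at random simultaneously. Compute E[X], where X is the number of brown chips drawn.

33/17

By linearity of expectation, E[X] = Σ P(draw i is brown); by symmetry each draw (even without replacement) has P(brown) = 11/17.
E[X] = 3 · 11/17 = 33/17 ≈ 1.9412.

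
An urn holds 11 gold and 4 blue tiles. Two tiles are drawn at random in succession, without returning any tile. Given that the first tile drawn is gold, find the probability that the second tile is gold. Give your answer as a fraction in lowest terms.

After removing 1 gold, the urn has 10 gold out of 14 remaining.
P(second is gold | given) = 10/14 = 5/7 ≈ 0.7143.

5/7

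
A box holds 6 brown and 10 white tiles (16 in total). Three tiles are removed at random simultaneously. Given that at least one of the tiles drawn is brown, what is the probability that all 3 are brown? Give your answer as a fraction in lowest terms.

P(all 3 brown) = C(6,3)/C(16,3) = 1/28; P(at least one brown) = 1 − C(10,3)/C(16,3) = 11/14.
Since 'all 3 brown' ⊆ 'at least one brown', P(all 3 | at least one) = 1/28 / 11/14 = 1/22 ≈ 0.0455.

1/22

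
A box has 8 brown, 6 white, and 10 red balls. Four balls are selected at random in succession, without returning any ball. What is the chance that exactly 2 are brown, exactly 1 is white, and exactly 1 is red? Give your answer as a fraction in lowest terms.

40/253

Unordered draws without replacement: count favorable combinations over C(24,4).
Favorable = C(8,2) · C(6,1) · C(10,1) = 1680; total = C(24,4) = 10626.
P = 1680/10626 = 40/253 ≈ 0.1581.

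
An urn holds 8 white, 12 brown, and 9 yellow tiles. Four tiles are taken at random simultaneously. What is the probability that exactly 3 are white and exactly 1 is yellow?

8/377

Unordered draws without replacement: count favorable combinations over C(29,4).
Favorable = C(8,3) · C(12,0) · C(9,1) = 504; total = C(29,4) = 23751.
P = 504/23751 = 8/377 ≈ 0.0212.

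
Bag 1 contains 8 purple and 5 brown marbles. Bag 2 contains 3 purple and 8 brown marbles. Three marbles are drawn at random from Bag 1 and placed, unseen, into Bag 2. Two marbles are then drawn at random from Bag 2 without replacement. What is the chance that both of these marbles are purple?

125/1183

Condition on how many of the transferred marbles are purple (from Bag 1: 8 purple of 13; then Bag 2 has 14 total).
  0 purple: C(8,0)C(5,3)/C(13,3) = 5/143; then P = C(3,2)/C(14,2) = 3/91
  1 purple: C(8,1)C(5,2)/C(13,3) = 40/143; then P = C(4,2)/C(14,2) = 6/91
  2 purple: C(8,2)C(5,1)/C(13,3) = 70/143; then P = C(5,2)/C(14,2) = 10/91
  3 purple: C(8,3)C(5,0)/C(13,3) = 28/143; then P = C(6,2)/C(14,2) = 15/91
P(both purple) = 125/1183 ≈ 0.1057.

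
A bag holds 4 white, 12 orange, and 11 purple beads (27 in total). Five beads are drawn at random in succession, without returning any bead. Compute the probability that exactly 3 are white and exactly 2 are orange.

44/13455

Unordered draws without replacement: count favorable combinations over C(27,5).
Favorable = C(4,3) · C(12,2) · C(11,0) = 264; total = C(27,5) = 80730.
P = 264/80730 = 44/13455 ≈ 0.0033.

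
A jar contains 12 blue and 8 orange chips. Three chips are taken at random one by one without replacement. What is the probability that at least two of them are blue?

187/285

Sum the hypergeometric tail for j = 2,…,3 blue chips.
Favorable = C(12,2)·C(8,1) + C(12,3)·C(8,0) = 748; total = C(20,3) = 1140.
P = 748/1140 = 187/285 ≈ 0.6561.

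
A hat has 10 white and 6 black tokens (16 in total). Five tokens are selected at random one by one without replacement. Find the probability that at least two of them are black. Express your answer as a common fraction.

17/26

Sum the hypergeometric tail for j = 2,…,5 black tokens.
Favorable = C(6,2)·C(10,3) + C(6,3)·C(10,2) + C(6,4)·C(10,1) + C(6,5)·C(10,0) = 2856; total = C(16,5) = 4368.
P = 2856/4368 = 17/26 ≈ 0.6538.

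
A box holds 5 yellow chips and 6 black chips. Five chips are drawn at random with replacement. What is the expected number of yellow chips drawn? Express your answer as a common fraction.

25/11

By linearity of expectation, E[X] = Σ P(draw i is yellow); each independent draw has P(yellow) = 5/11.
E[X] = 5 · 5/11 = 25/11 ≈ 2.2727.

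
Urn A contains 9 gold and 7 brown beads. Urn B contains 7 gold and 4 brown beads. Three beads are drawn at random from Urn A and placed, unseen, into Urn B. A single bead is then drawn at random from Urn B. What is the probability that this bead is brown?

Condition on how many of the transferred beads are brown (from Urn A: 7 brown of 16; then Urn B has 14 total).
  0 brown: C(7,0)C(9,3)/C(16,3) = 3/20; then P = 4/14
  1 brown: C(7,1)C(9,2)/C(16,3) = 9/20; then P = 5/14
  2 brown: C(7,2)C(9,1)/C(16,3) = 27/80; then P = 6/14
  3 brown: C(7,3)C(9,0)/C(16,3) = 1/16; then P = 7/14
P(brown from Urn B) = 85/224 ≈ 0.3795.

85/224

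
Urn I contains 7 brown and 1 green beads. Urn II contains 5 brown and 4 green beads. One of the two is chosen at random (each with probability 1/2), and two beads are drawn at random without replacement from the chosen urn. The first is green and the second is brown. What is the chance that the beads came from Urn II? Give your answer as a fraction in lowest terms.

20/29

P(E | Urn I) = 1/8; P(E | Urn II) = 5/18.
P(E) = 1/2·1/8 + 1/2·5/18 = 29/144.
By Bayes' rule, P(Urn II | E) = 5/36 / 29/144 = 20/29 ≈ 0.6897.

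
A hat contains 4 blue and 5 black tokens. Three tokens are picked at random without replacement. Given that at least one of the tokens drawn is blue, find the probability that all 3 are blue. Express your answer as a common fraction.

P(all 3 blue) = C(4,3)/C(9,3) = 1/21; P(at least one blue) = 1 − C(5,3)/C(9,3) = 37/42.
Since 'all 3 blue' ⊆ 'at least one blue', P(all 3 | at least one) = 1/21 / 37/42 = 2/37 ≈ 0.0541.

2/37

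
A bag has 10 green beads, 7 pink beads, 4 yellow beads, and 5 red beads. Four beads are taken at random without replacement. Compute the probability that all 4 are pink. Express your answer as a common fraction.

7/2990

Unordered draws without replacement: count favorable combinations over C(26,4).
Favorable = C(10,0) · C(7,4) · C(4,0) · C(5,0) = 35; total = C(26,4) = 14950.
P = 35/14950 = 7/2990 ≈ 0.0023.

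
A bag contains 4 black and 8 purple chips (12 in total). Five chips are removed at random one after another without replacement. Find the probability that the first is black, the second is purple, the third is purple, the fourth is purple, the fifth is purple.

7/99

Multiply the conditional probability of each draw in order, without replacement, so each draw removes one from its color and from the total.
P = (4/12) · (8/11) · (7/10) · (6/9) · (5/8) = 7/99 ≈ 0.0707.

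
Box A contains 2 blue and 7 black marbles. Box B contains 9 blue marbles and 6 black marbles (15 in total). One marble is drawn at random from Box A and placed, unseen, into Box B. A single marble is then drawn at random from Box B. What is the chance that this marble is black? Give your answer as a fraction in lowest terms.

Condition on how many of the transferred marbles are black (from Box A: 7 black of 9; then Box B has 16 total).
  0 black: C(7,0)C(2,1)/C(9,1) = 2/9; then P = 6/16
  1 black: C(7,1)C(2,0)/C(9,1) = 7/9; then P = 7/16
P(black from Box B) = 61/144 ≈ 0.4236.

61/144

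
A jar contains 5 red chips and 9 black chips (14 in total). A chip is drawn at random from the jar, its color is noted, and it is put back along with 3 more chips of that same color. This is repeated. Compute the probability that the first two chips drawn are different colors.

45/119

Either black then red, or red then black; after the first draw the total is 17.
P = (9/14)·(5/17) + (5/14)·(9/17) = 45/119 ≈ 0.3782.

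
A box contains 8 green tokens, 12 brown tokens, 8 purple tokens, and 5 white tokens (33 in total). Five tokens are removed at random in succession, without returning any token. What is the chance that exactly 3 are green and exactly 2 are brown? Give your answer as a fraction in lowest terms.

14/899

Unordered draws without replacement: count favorable combinations over C(33,5).
Favorable = C(8,3) · C(12,2) · C(8,0) · C(5,0) = 3696; total = C(33,5) = 237336.
P = 3696/237336 = 14/899 ≈ 0.0156.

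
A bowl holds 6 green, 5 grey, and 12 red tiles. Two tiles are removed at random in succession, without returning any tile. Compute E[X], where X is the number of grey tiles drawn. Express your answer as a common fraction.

By linearity of expectation, E[X] = Σ P(draw i is grey); by symmetry each draw (even without replacement) has P(grey) = 5/23.
E[X] = 2 · 5/23 = 10/23 ≈ 0.4348.

10/23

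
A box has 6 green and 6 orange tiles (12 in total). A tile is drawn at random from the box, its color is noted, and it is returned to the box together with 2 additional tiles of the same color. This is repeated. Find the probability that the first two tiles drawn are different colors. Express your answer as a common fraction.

3/7

Either green then orange, or orange then green; after the first draw the total is 14.
P = (6/12)·(6/14) + (6/12)·(6/14) = 3/7 ≈ 0.4286.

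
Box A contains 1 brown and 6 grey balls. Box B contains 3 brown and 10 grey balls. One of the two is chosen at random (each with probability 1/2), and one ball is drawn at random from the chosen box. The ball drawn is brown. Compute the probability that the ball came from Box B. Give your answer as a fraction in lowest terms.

21/34

P(brown | Box A) = 1/7; P(brown | Box B) = 3/13.
P(brown) = 1/2·1/7 + 1/2·3/13 = 17/91.
By Bayes' rule, P(Box B | brown) = 3/26 / 17/91 = 21/34 ≈ 0.6176.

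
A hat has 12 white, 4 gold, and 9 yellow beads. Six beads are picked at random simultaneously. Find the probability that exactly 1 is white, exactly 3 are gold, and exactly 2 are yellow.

Unordered draws without replacement: count favorable combinations over C(25,6).
Favorable = C(12,1) · C(4,3) · C(9,2) = 1728; total = C(25,6) = 177100.
P = 1728/177100 = 432/44275 ≈ 0.0098.

432/44275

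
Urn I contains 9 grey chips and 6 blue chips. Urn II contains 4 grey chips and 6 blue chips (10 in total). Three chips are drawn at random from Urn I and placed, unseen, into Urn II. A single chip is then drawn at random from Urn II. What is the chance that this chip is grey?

Condition on how many of the transferred chips are grey (from Urn I: 9 grey of 15; then Urn II has 13 total).
  0 grey: C(9,0)C(6,3)/C(15,3) = 4/91; then P = 4/13
  1 grey: C(9,1)C(6,2)/C(15,3) = 27/91; then P = 5/13
  2 grey: C(9,2)C(6,1)/C(15,3) = 216/455; then P = 6/13
  3 grey: C(9,3)C(6,0)/C(15,3) = 12/65; then P = 7/13
P(grey from Urn II) = 29/65 ≈ 0.4462.

29/65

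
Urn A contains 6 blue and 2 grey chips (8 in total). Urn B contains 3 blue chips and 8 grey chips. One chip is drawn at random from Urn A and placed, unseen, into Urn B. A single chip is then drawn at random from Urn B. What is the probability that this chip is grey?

11/16

Condition on how many of the transferred chips are grey (from Urn A: 2 grey of 8; then Urn B has 12 total).
  0 grey: C(2,0)C(6,1)/C(8,1) = 3/4; then P = 8/12
  1 grey: C(2,1)C(6,0)/C(8,1) = 1/4; then P = 9/12
P(grey from Urn B) = 11/16 ≈ 0.6875.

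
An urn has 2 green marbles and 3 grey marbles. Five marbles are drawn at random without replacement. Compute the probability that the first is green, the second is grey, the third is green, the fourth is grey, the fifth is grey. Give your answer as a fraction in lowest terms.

1/10

Multiply the conditional probability of each draw in order, without replacement, so each draw removes one from its color and from the total.
P = (2/5) · (3/4) · (1/3) · (2/2) · (1/1) = 1/10 ≈ 0.1000.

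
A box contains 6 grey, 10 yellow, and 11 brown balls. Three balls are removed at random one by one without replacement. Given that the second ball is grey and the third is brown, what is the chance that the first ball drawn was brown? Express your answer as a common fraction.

2/5

P(first=brown and the second ball is grey and the third is brown) = (11/27)·(6/26)·(10/25) = 22/585.
P(E) = Σ over first color = 11/585 + 22/585 + 22/585 = 11/117.
By Bayes, P(first=brown | E) = 22/585 / 11/117 = 2/5 ≈ 0.4000.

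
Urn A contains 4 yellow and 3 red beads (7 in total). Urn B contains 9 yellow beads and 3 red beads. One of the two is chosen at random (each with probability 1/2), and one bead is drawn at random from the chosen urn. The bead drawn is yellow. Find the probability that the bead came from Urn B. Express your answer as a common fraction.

21/37

P(yellow | Urn A) = 4/7; P(yellow | Urn B) = 3/4.
P(yellow) = 1/2·4/7 + 1/2·3/4 = 37/56.
By Bayes' rule, P(Urn B | yellow) = 3/8 / 37/56 = 21/37 ≈ 0.5676.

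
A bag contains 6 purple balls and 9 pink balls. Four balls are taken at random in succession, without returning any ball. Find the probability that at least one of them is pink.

90/91

Use the complement: P(at least one pink) = 1 − P(no pink).
P(none) = C(6,4)/C(15,4) = 15/1365.
So P = 1 − 15/1365 = 90/91 ≈ 0.9890.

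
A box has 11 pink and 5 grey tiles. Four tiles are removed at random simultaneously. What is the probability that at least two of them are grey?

19/52

Sum the hypergeometric tail for j = 2,…,4 grey tiles.
Favorable = C(5,2)·C(11,2) + C(5,3)·C(11,1) + C(5,4)·C(11,0) = 665; total = C(16,4) = 1820.
P = 665/1820 = 19/52 ≈ 0.3654.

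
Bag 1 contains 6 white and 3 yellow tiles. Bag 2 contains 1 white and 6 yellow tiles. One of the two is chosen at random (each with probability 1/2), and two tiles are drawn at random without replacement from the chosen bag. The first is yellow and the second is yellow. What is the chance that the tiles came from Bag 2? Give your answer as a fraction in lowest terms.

P(E | Bag 1) = 1/12; P(E | Bag 2) = 5/7.
P(E) = 1/2·1/12 + 1/2·5/7 = 67/168.
By Bayes' rule, P(Bag 2 | E) = 5/14 / 67/168 = 60/67 ≈ 0.8955.

60/67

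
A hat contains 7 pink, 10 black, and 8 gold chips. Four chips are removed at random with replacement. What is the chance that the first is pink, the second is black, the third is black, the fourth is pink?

196/15625

Multiply the conditional probability of each draw in order, with replacement (the composition resets each draw).
P = (7/25) · (10/25) · (10/25) · (7/25) = 196/15625 ≈ 0.0125.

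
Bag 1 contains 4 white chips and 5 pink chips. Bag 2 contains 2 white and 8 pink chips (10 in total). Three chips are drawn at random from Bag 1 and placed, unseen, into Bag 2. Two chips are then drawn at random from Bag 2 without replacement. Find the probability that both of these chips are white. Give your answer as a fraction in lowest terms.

25/468

Condition on how many of the transferred chips are white (from Bag 1: 4 white of 9; then Bag 2 has 13 total).
  0 white: C(4,0)C(5,3)/C(9,3) = 5/42; then P = C(2,2)/C(13,2) = 1/78
  1 white: C(4,1)C(5,2)/C(9,3) = 10/21; then P = C(3,2)/C(13,2) = 1/26
  2 white: C(4,2)C(5,1)/C(9,3) = 5/14; then P = C(4,2)/C(13,2) = 1/13
  3 white: C(4,3)C(5,0)/C(9,3) = 1/21; then P = C(5,2)/C(13,2) = 5/39
P(both white) = 25/468 ≈ 0.0534.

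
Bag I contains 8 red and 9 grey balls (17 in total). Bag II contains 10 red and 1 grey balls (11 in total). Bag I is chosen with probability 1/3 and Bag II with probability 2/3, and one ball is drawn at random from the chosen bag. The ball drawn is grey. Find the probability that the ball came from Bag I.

99/133

P(grey | Bag I) = 9/17; P(grey | Bag II) = 1/11.
P(grey) = 1/3·9/17 + 2/3·1/11 = 133/561.
By Bayes' rule, P(Bag I | grey) = 3/17 / 133/561 = 99/133 ≈ 0.7444.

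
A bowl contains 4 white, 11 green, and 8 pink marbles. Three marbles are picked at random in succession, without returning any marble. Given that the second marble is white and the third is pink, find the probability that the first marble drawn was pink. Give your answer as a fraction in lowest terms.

1/3

P(first=pink and the second marble is white and the third is pink) = (8/23)·(4/22)·(7/21) = 16/759.
P(E) = Σ over first color = 16/1771 + 16/483 + 16/759 = 16/253.
By Bayes, P(first=pink | E) = 16/759 / 16/253 = 1/3 ≈ 0.3333.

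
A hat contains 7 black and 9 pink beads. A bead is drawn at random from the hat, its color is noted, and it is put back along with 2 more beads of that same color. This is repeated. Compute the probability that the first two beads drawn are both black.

After a black draw the hat holds 9 black out of 18.
P = (7/16)·(9/18) = 7/32 ≈ 0.2188.

7/32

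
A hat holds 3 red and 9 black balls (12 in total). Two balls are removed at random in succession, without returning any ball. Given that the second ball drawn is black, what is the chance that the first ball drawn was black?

8/11

P(first=black and the second ball drawn is black) = (9/12)·(8/11) = 6/11.
P(the second ball drawn is black) = Σ over first color = 9/44 + 6/11 = 3/4.
By Bayes, P(first=black | the second ball drawn is black) = 6/11 / 3/4 = 8/11 ≈ 0.7273.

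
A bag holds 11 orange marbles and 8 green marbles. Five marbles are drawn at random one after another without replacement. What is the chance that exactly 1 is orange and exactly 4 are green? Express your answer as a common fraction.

385/5814

Unordered draws without replacement: count favorable combinations over C(19,5).
Favorable = C(11,1) · C(8,4) = 770; total = C(19,5) = 11628.
P = 770/11628 = 385/5814 ≈ 0.0662.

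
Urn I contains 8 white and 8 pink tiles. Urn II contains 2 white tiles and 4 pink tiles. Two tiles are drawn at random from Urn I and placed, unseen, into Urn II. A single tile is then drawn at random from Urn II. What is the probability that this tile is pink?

5/8

Condition on how many of the transferred tiles are pink (from Urn I: 8 pink of 16; then Urn II has 8 total).
  0 pink: C(8,0)C(8,2)/C(16,2) = 7/30; then P = 4/8
  1 pink: C(8,1)C(8,1)/C(16,2) = 8/15; then P = 5/8
  2 pink: C(8,2)C(8,0)/C(16,2) = 7/30; then P = 6/8
P(pink from Urn II) = 5/8 ≈ 0.6250.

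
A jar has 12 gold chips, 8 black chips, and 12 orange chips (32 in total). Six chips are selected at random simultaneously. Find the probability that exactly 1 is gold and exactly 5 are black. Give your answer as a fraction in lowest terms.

Unordered draws without replacement: count favorable combinations over C(32,6).
Favorable = C(12,1) · C(8,5) · C(12,0) = 672; total = C(32,6) = 906192.
P = 672/906192 = 2/2697 ≈ 0.0007.

2/2697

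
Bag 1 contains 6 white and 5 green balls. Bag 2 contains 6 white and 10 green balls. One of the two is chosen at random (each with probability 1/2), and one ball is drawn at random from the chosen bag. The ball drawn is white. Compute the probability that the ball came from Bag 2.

11/27

P(white | Bag 1) = 6/11; P(white | Bag 2) = 3/8.
P(white) = 1/2·6/11 + 1/2·3/8 = 81/176.
By Bayes' rule, P(Bag 2 | white) = 3/16 / 81/176 = 11/27 ≈ 0.4074.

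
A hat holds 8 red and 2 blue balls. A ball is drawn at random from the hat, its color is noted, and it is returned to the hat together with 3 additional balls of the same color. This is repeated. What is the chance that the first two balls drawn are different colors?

16/65

Either red then blue, or blue then red; after the first draw the total is 13.
P = (8/10)·(2/13) + (2/10)·(8/13) = 16/65 ≈ 0.2462.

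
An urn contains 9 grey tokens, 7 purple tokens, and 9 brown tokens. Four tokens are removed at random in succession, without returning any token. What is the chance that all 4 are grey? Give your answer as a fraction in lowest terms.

Multiply the conditional probability of each draw in order, without replacement, so each draw removes one from its color and from the total.
P = (9/25) · (8/24) · (7/23) · (6/22) = 63/6325 ≈ 0.0100.

63/6325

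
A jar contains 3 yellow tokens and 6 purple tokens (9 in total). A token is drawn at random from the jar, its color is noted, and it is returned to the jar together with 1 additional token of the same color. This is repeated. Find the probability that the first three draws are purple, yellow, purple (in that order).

7/55

Track the composition after each reinforcement of +1.
P = (6/9) · (3/10) · (7/11) = 7/55 ≈ 0.1273.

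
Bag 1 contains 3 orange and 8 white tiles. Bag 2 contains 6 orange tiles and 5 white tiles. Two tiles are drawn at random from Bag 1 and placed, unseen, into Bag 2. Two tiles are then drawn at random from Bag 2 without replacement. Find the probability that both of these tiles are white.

163/715

Condition on how many of the transferred tiles are white (from Bag 1: 8 white of 11; then Bag 2 has 13 total).
  0 white: C(8,0)C(3,2)/C(11,2) = 3/55; then P = C(5,2)/C(13,2) = 5/39
  1 white: C(8,1)C(3,1)/C(11,2) = 24/55; then P = C(6,2)/C(13,2) = 5/26
  2 white: C(8,2)C(3,0)/C(11,2) = 28/55; then P = C(7,2)/C(13,2) = 7/26
P(both white) = 163/715 ≈ 0.2280.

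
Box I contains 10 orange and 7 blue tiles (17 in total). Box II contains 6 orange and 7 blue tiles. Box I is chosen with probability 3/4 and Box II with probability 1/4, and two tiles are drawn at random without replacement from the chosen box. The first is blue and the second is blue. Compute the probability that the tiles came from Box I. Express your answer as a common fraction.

117/185

P(E | Box I) = 21/136; P(E | Box II) = 7/26.
P(E) = 3/4·21/136 + 1/4·7/26 = 1295/7072.
By Bayes' rule, P(Box I | E) = 63/544 / 1295/7072 = 117/185 ≈ 0.6324.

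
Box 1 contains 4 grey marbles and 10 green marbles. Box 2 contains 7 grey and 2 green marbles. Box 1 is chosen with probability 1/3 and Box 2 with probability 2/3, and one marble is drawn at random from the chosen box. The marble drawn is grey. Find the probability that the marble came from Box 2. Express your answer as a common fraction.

P(grey | Box 1) = 2/7; P(grey | Box 2) = 7/9.
P(grey) = 1/3·2/7 + 2/3·7/9 = 116/189.
By Bayes' rule, P(Box 2 | grey) = 14/27 / 116/189 = 49/58 ≈ 0.8448.

49/58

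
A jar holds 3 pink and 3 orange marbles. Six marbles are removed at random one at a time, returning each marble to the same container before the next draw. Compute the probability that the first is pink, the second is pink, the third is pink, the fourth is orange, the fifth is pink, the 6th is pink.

1/64

Multiply the conditional probability of each draw in order, with replacement (the composition resets each draw).
P = (3/6) · (3/6) · (3/6) · (3/6) · (3/6) · (3/6) = 1/64 ≈ 0.0156.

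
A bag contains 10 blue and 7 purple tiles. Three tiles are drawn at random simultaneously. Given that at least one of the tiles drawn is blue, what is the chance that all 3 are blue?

8/43

P(all 3 blue) = C(10,3)/C(17,3) = 3/17; P(at least one blue) = 1 − C(7,3)/C(17,3) = 129/136.
Since 'all 3 blue' ⊆ 'at least one blue', P(all 3 | at least one) = 3/17 / 129/136 = 8/43 ≈ 0.1860.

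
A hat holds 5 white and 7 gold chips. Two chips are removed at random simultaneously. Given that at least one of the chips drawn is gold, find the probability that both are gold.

P(both gold) = C(7,2)/C(12,2) = 7/22; P(at least one gold) = 1 − C(5,2)/C(12,2) = 28/33.
Since 'both gold' ⊆ 'at least one gold', P(both | at least one) = 7/22 / 28/33 = 3/8 ≈ 0.3750.

3/8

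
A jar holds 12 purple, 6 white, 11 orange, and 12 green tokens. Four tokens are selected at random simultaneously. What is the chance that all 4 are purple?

Unordered draws without replacement: count favorable combinations over C(41,4).
Favorable = C(12,4) · C(6,0) · C(11,0) · C(12,0) = 495; total = C(41,4) = 101270.
P = 495/101270 = 99/20254 ≈ 0.0049.

99/20254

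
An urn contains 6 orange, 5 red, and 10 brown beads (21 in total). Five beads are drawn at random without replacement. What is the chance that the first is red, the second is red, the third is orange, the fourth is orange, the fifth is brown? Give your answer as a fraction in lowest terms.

Multiply the conditional probability of each draw in order, without replacement, so each draw removes one from its color and from the total.
P = (5/21) · (4/20) · (6/19) · (5/18) · (10/17) = 50/20349 ≈ 0.0025.

50/20349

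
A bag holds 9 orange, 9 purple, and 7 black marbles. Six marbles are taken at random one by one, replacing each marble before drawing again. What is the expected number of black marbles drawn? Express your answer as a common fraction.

42/25

By linearity of expectation, E[X] = Σ P(draw i is black); each independent draw has P(black) = 7/25.
E[X] = 6 · 7/25 = 42/25 ≈ 1.6800.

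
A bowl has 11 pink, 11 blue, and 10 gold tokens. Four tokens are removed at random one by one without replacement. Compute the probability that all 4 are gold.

Unordered draws without replacement: count favorable combinations over C(32,4).
Favorable = C(11,0) · C(11,0) · C(10,4) = 210; total = C(32,4) = 35960.
P = 210/35960 = 21/3596 ≈ 0.0058.

21/3596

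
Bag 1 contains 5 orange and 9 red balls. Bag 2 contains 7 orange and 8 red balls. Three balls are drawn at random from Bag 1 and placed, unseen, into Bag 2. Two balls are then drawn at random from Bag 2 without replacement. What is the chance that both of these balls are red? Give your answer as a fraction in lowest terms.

580/1989

Condition on how many of the transferred balls are red (from Bag 1: 9 red of 14; then Bag 2 has 18 total).
  0 red: C(9,0)C(5,3)/C(14,3) = 5/182; then P = C(8,2)/C(18,2) = 28/153
  1 red: C(9,1)C(5,2)/C(14,3) = 45/182; then P = C(9,2)/C(18,2) = 4/17
  2 red: C(9,2)C(5,1)/C(14,3) = 45/91; then P = C(10,2)/C(18,2) = 5/17
  3 red: C(9,3)C(5,0)/C(14,3) = 3/13; then P = C(11,2)/C(18,2) = 55/153
P(both red) = 580/1989 ≈ 0.2916.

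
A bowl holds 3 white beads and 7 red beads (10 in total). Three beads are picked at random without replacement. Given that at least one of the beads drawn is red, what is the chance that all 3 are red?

P(all 3 red) = C(7,3)/C(10,3) = 7/24; P(at least one red) = 1 − C(3,3)/C(10,3) = 119/120.
Since 'all 3 red' ⊆ 'at least one red', P(all 3 | at least one) = 7/24 / 119/120 = 5/17 ≈ 0.2941.

5/17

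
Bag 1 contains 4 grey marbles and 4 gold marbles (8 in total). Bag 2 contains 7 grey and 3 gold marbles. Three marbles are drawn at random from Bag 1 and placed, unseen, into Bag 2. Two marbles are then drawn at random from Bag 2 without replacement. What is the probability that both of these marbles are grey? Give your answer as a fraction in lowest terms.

Condition on how many of the transferred marbles are grey (from Bag 1: 4 grey of 8; then Bag 2 has 13 total).
  0 grey: C(4,0)C(4,3)/C(8,3) = 1/14; then P = C(7,2)/C(13,2) = 7/26
  1 grey: C(4,1)C(4,2)/C(8,3) = 3/7; then P = C(8,2)/C(13,2) = 14/39
  2 grey: C(4,2)C(4,1)/C(8,3) = 3/7; then P = C(9,2)/C(13,2) = 6/13
  3 grey: C(4,3)C(4,0)/C(8,3) = 1/14; then P = C(10,2)/C(13,2) = 15/26
P(both grey) = 75/182 ≈ 0.4121.

75/182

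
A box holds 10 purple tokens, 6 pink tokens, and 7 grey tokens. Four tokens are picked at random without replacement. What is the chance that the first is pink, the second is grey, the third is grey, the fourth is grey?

Multiply the conditional probability of each draw in order, without replacement, so each draw removes one from its color and from the total.
P = (6/23) · (7/22) · (6/21) · (5/20) = 3/506 ≈ 0.0059.

3/506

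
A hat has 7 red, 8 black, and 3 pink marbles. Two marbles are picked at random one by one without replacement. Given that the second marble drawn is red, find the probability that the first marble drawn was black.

8/17

P(first=black and the second marble drawn is red) = (8/18)·(7/17) = 28/153.
P(the second marble drawn is red) = Σ over first color = 7/51 + 28/153 + 7/102 = 7/18.
By Bayes, P(first=black | the second marble drawn is red) = 28/153 / 7/18 = 8/17 ≈ 0.4706.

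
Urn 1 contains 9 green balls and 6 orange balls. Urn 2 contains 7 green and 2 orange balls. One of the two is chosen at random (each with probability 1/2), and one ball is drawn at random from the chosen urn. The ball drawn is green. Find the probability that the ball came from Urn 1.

27/62

P(green | Urn 1) = 3/5; P(green | Urn 2) = 7/9.
P(green) = 1/2·3/5 + 1/2·7/9 = 31/45.
By Bayes' rule, P(Urn 1 | green) = 3/10 / 31/45 = 27/62 ≈ 0.4355.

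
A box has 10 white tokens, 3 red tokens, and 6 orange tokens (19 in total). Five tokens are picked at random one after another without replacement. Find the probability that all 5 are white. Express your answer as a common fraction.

Unordered draws without replacement: count favorable combinations over C(19,5).
Favorable = C(10,5) · C(3,0) · C(6,0) = 252; total = C(19,5) = 11628.
P = 252/11628 = 7/323 ≈ 0.0217.

7/323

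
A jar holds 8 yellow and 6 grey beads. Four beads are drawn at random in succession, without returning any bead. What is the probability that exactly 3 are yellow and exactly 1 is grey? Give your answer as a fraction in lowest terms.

Unordered draws without replacement: count favorable combinations over C(14,4).
Favorable = C(8,3) · C(6,1) = 336; total = C(14,4) = 1001.
P = 336/1001 = 48/143 ≈ 0.3357.

48/143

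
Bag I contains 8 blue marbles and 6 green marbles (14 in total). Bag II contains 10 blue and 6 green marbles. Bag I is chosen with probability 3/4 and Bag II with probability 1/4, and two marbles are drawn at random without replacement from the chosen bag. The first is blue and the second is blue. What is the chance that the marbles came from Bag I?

32/45

P(E | Bag I) = 4/13; P(E | Bag II) = 3/8.
P(E) = 3/4·4/13 + 1/4·3/8 = 135/416.
By Bayes' rule, P(Bag I | E) = 3/13 / 135/416 = 32/45 ≈ 0.7111.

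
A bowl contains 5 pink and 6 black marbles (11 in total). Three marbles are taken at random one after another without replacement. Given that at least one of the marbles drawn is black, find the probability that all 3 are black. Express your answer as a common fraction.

4/31

P(all 3 black) = C(6,3)/C(11,3) = 4/33; P(at least one black) = 1 − C(5,3)/C(11,3) = 31/33.
Since 'all 3 black' ⊆ 'at least one black', P(all 3 | at least one) = 4/33 / 31/33 = 4/31 ≈ 0.1290.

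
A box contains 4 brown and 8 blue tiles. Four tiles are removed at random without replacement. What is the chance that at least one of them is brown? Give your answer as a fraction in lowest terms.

85/99

Use the complement: P(at least one brown) = 1 − P(no brown).
P(none) = C(8,4)/C(12,4) = 70/495.
So P = 1 − 70/495 = 85/99 ≈ 0.8586.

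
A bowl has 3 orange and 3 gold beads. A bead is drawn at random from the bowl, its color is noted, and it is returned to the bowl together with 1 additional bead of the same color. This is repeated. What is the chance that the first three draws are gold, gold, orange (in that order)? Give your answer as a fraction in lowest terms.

Track the composition after each reinforcement of +1.
P = (3/6) · (4/7) · (3/8) = 3/28 ≈ 0.1071.

3/28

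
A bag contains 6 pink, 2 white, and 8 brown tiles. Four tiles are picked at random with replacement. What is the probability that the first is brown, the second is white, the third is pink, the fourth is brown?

Multiply the conditional probability of each draw in order, with replacement (the composition resets each draw).
P = (8/16) · (2/16) · (6/16) · (8/16) = 3/256 ≈ 0.0117.

3/256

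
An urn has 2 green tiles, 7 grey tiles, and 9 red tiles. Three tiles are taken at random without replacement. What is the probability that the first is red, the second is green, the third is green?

Multiply the conditional probability of each draw in order, without replacement, so each draw removes one from its color and from the total.
P = (9/18) · (2/17) · (1/16) = 1/272 ≈ 0.0037.

1/272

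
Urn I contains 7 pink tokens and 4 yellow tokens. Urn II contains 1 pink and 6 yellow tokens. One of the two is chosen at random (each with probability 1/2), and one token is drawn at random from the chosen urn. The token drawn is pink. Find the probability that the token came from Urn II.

P(pink | Urn I) = 7/11; P(pink | Urn II) = 1/7.
P(pink) = 1/2·7/11 + 1/2·1/7 = 30/77.
By Bayes' rule, P(Urn II | pink) = 1/14 / 30/77 = 11/60 ≈ 0.1833.

11/60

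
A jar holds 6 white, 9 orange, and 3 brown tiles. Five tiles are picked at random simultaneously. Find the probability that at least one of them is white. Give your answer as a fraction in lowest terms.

108/119

Use the complement: P(at least one white) = 1 − P(no white).
P(none) = C(12,5)/C(18,5) = 792/8568.
So P = 1 − 792/8568 = 108/119 ≈ 0.9076.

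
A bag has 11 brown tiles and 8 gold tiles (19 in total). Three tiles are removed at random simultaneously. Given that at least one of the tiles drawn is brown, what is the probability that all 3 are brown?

P(all 3 brown) = C(11,3)/C(19,3) = 55/323; P(at least one brown) = 1 − C(8,3)/C(19,3) = 913/969.
Since 'all 3 brown' ⊆ 'at least one brown', P(all 3 | at least one) = 55/323 / 913/969 = 15/83 ≈ 0.1807.

15/83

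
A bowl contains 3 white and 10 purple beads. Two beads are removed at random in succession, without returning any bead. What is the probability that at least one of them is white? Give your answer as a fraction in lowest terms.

11/26

Use the complement: P(at least one white) = 1 − P(no white).
P(none) = C(10,2)/C(13,2) = 45/78.
So P = 1 − 45/78 = 11/26 ≈ 0.4231.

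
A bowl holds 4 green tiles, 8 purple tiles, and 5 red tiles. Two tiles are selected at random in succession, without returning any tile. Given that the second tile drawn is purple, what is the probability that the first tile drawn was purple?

P(first=purple and the second tile drawn is purple) = (8/17)·(7/16) = 7/34.
P(the second tile drawn is purple) = Σ over first color = 2/17 + 7/34 + 5/34 = 8/17.
By Bayes, P(first=purple | the second tile drawn is purple) = 7/34 / 8/17 = 7/16 ≈ 0.4375.

7/16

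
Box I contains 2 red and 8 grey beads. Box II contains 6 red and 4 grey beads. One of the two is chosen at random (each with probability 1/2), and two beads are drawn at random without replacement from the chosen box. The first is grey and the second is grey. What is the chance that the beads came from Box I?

P(E | Box I) = 28/45; P(E | Box II) = 2/15.
P(E) = 1/2·28/45 + 1/2·2/15 = 17/45.
By Bayes' rule, P(Box I | E) = 14/45 / 17/45 = 14/17 ≈ 0.8235.

14/17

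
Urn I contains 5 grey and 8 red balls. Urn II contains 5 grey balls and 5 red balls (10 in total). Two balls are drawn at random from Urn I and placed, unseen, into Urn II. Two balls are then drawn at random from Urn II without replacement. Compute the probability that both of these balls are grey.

545/2574

Condition on how many of the transferred balls are grey (from Urn I: 5 grey of 13; then Urn II has 12 total).
  0 grey: C(5,0)C(8,2)/C(13,2) = 14/39; then P = C(5,2)/C(12,2) = 5/33
  1 grey: C(5,1)C(8,1)/C(13,2) = 20/39; then P = C(6,2)/C(12,2) = 5/22
  2 grey: C(5,2)C(8,0)/C(13,2) = 5/39; then P = C(7,2)/C(12,2) = 7/22
P(both grey) = 545/2574 ≈ 0.2117.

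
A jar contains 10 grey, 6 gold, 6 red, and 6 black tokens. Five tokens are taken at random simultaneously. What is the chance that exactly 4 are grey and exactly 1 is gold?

Unordered draws without replacement: count favorable combinations over C(28,5).
Favorable = C(10,4) · C(6,1) · C(6,0) · C(6,0) = 1260; total = C(28,5) = 98280.
P = 1260/98280 = 1/78 ≈ 0.0128.

1/78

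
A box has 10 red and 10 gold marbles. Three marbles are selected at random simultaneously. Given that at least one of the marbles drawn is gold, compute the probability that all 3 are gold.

2/17

P(all 3 gold) = C(10,3)/C(20,3) = 2/19; P(at least one gold) = 1 − C(10,3)/C(20,3) = 17/19.
Since 'all 3 gold' ⊆ 'at least one gold', P(all 3 | at least one) = 2/19 / 17/19 = 2/17 ≈ 0.1176.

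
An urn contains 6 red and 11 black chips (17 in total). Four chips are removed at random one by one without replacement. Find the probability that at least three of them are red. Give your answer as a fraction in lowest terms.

47/476

Sum the hypergeometric tail for j = 3,…,4 red chips.
Favorable = C(6,3)·C(11,1) + C(6,4)·C(11,0) = 235; total = C(17,4) = 2380.
P = 235/2380 = 47/476 ≈ 0.0987.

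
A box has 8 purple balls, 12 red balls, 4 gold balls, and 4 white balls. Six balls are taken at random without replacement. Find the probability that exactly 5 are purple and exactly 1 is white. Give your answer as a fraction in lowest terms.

8/13455

Unordered draws without replacement: count favorable combinations over C(28,6).
Favorable = C(8,5) · C(12,0) · C(4,0) · C(4,1) = 224; total = C(28,6) = 376740.
P = 224/376740 = 8/13455 ≈ 0.0006.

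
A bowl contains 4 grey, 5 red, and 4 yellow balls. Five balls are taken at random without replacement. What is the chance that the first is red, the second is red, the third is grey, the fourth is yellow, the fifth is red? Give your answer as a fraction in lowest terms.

8/1287

Multiply the conditional probability of each draw in order, without replacement, so each draw removes one from its color and from the total.
P = (5/13) · (4/12) · (4/11) · (4/10) · (3/9) = 8/1287 ≈ 0.0062.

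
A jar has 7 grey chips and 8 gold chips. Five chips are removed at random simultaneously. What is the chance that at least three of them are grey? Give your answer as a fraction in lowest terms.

61/143

Sum the hypergeometric tail for j = 3,…,5 grey chips.
Favorable = C(7,3)·C(8,2) + C(7,4)·C(8,1) + C(7,5)·C(8,0) = 1281; total = C(15,5) = 3003.
P = 1281/3003 = 61/143 ≈ 0.4266.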